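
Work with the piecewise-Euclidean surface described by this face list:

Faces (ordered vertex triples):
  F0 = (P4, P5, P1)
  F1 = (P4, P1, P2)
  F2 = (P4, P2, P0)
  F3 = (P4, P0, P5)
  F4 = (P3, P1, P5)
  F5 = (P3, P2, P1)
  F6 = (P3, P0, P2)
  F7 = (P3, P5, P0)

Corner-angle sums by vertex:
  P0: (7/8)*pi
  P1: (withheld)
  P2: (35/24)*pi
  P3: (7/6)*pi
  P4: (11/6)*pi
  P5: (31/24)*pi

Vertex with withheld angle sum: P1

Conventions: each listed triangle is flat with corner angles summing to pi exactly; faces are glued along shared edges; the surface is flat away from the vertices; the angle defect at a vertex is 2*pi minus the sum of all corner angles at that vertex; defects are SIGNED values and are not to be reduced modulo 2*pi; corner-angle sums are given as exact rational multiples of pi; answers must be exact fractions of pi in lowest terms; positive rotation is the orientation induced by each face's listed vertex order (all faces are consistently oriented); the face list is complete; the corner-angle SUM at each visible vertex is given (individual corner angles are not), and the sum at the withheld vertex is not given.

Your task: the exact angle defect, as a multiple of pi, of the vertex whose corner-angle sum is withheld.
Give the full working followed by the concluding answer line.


V = 6, E = 12, F = 8; chi = V - E + F = 2
Gauss-Bonnet: total defect = 2*pi*chi = 4*pi; visible defects sum to (27/8)*pi

Answer: defect(P1) = (5/8)*pi


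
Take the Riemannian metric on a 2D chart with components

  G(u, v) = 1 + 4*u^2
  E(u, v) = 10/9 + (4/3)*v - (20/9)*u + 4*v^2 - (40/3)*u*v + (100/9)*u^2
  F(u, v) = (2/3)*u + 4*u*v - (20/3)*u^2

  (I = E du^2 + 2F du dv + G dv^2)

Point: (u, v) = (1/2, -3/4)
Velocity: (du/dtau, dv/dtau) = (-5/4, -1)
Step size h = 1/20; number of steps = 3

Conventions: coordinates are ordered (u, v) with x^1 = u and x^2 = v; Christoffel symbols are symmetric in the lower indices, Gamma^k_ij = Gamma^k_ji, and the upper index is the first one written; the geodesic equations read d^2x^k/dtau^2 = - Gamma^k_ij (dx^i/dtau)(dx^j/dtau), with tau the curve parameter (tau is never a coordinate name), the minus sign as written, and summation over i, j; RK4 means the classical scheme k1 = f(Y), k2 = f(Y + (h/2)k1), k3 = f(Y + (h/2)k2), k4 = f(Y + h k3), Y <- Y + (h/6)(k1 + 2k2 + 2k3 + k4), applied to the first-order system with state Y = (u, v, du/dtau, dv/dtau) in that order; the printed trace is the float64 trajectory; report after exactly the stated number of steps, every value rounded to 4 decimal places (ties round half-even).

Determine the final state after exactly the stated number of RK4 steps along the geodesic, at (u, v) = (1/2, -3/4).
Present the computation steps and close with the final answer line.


f(Y) = (du/dtau, dv/dtau, -Gamma^u_ij Y'^i Y'^j, -Gamma^v_ij Y'^i Y'^j) with the Gammas evaluated at the stage position; h = 0.050000; intermediate values shown to 6 dp
step 0: u = 0.5000, v = -0.7500, du/dtau = -1.2500, dv/dtau = -1.0000
step 1:
  k1: at (u, v) = (0.500000, -0.750000), (du/dtau, dv/dtau) = (-1.250000, -1.000000); Gamma_uuu = 0.941828, Gamma_uuv = -0.565097, Gamma_uvv = 0.000000, Gamma_vuu = -0.332410, Gamma_vuv = 0.199446, Gamma_vvv = 0.000000; k1 = (-1.250000, -1.000000, -0.058864, 0.020776)
  k2: at (u, v) = (0.468750, -0.775000), (du/dtau, dv/dtau) = (-1.251472, -0.999481); Gamma_uuu = 0.964720, Gamma_uuv = -0.578832, Gamma_uvv = 0.000000, Gamma_vuu = -0.325430, Gamma_vuv = 0.195258, Gamma_vvv = 0.000000; k2 = (-1.251472, -0.999481, -0.062895, 0.021217)
  k3: at (u, v) = (0.468713, -0.774987), (du/dtau, dv/dtau) = (-1.251572, -0.999470); Gamma_uuu = 0.964765, Gamma_uuv = -0.578859, Gamma_uvv = 0.000000, Gamma_vuu = -0.325437, Gamma_vuv = 0.195262, Gamma_vvv = 0.000000; k3 = (-1.251572, -0.999470, -0.063041, 0.021265)
  k4: at (u, v) = (0.437421, -0.799973), (du/dtau, dv/dtau) = (-1.253152, -0.998937); Gamma_uuu = 0.988359, Gamma_uuv = -0.593015, Gamma_uvv = 0.000000, Gamma_vuu = -0.317343, Gamma_vuv = 0.190406, Gamma_vvv = 0.000000; k4 = (-1.253152, -0.998937, -0.067412, 0.021645)
  Y <- Y + (h/6)(k1 + 2k2 + 2k3 + k4): u = 0.4374, v = -0.8000, du/dtau = -1.2532, dv/dtau = -0.9989
step 2:
  k1: at (u, v) = (0.437423, -0.799974), (du/dtau, dv/dtau) = (-1.253151, -0.998938); Gamma_uuu = 0.988357, Gamma_uuv = -0.593014, Gamma_uvv = 0.000000, Gamma_vuu = -0.317342, Gamma_vuv = 0.190405, Gamma_vvv = 0.000000; k1 = (-1.253151, -0.998938, -0.067409, 0.021644)
  k2: at (u, v) = (0.406094, -0.824947), (du/dtau, dv/dtau) = (-1.254836, -0.998397); Gamma_uuu = 1.012632, Gamma_uuv = -0.607579, Gamma_uvv = 0.000000, Gamma_vuu = -0.308009, Gamma_vuv = 0.184805, Gamma_vvv = 0.000000; k2 = (-1.254836, -0.998397, -0.072124, 0.021938)
  k3: at (u, v) = (0.406052, -0.824934), (du/dtau, dv/dtau) = (-1.254954, -0.998390); Gamma_uuu = 1.012687, Gamma_uuv = -0.607612, Gamma_uvv = 0.000000, Gamma_vuu = -0.308013, Gamma_vuv = 0.184808, Gamma_vvv = 0.000000; k3 = (-1.254954, -0.998390, -0.072295, 0.021989)
  k4: at (u, v) = (0.374675, -0.849893), (du/dtau, dv/dtau) = (-1.256766, -0.997839); Gamma_uuu = 1.037637, Gamma_uuv = -0.622582, Gamma_uvv = 0.000000, Gamma_vuu = -0.297302, Gamma_vuv = 0.178381, Gamma_vvv = 0.000000; k4 = (-1.256766, -0.997839, -0.077408, 0.022179)
  Y <- Y + (h/6)(k1 + 2k2 + 2k3 + k4): u = 0.3747, v = -0.8499, du/dtau = -1.2568, dv/dtau = -0.9978
step 3:
  k1: at (u, v) = (0.374677, -0.849893), (du/dtau, dv/dtau) = (-1.256765, -0.997841); Gamma_uuu = 1.037634, Gamma_uuv = -0.622581, Gamma_uvv = 0.000000, Gamma_vuu = -0.297302, Gamma_vuv = 0.178381, Gamma_vvv = 0.000000; k1 = (-1.256765, -0.997841, -0.077403, 0.022178)
  k2: at (u, v) = (0.343258, -0.874839), (du/dtau, dv/dtau) = (-1.258700, -0.997287); Gamma_uuu = 1.063215, Gamma_uuv = -0.637929, Gamma_uvv = 0.000000, Gamma_vuu = -0.285063, Gamma_vuv = 0.171038, Gamma_vvv = 0.000000; k2 = (-1.258700, -0.997287, -0.082914, 0.022230)
  k3: at (u, v) = (0.343210, -0.874825), (du/dtau, dv/dtau) = (-1.258838, -0.997285); Gamma_uuu = 1.063282, Gamma_uuv = -0.637969, Gamma_uvv = 0.000000, Gamma_vuu = -0.285062, Gamma_vuv = 0.171037, Gamma_vvv = 0.000000; k3 = (-1.258838, -0.997285, -0.083115, 0.022283)
  k4: at (u, v) = (0.311735, -0.899758), (du/dtau, dv/dtau) = (-1.260921, -0.996727); Gamma_uuu = 1.089463, Gamma_uuv = -0.653678, Gamma_uvv = 0.000000, Gamma_vuu = -0.271125, Gamma_vuv = 0.162675, Gamma_vvv = 0.000000; k4 = (-1.260921, -0.996727, -0.089084, 0.022169)
  Y <- Y + (h/6)(k1 + 2k2 + 2k3 + k4): u = 0.3117, v = -0.8998, du/dtau = -1.2609, dv/dtau = -0.9967

Answer: u = 0.3117, v = -0.8998, du/dtau = -1.2609, dv/dtau = -0.9967


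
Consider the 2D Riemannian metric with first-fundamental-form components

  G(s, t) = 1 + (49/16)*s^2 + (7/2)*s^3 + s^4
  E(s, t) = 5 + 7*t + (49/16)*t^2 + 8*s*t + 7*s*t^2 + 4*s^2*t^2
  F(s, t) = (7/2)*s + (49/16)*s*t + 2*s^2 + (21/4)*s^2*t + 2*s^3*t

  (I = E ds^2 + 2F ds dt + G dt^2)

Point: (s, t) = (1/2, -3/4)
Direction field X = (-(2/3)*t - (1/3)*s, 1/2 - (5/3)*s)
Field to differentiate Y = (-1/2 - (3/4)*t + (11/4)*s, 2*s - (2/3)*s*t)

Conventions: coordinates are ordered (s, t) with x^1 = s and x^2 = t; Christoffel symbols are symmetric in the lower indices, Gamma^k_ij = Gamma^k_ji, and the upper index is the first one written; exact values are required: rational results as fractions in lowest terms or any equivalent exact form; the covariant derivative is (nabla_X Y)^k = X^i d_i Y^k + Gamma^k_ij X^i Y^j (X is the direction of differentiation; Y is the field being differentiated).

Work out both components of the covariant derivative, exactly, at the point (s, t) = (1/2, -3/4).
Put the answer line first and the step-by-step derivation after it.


Answer: (nabla_X Y)^s = 8305/6972, (nabla_X Y)^t = 2630/5229

E = 257/256, F = -9/128, G = 145/64 at the point
E_s = 3/16, E_t = -11/32, F_s = -119/64, F_t = 99/32, G_s = 99/16, G_t = 0
EG - F^2 = 581/256;  g^inv = (256/581) * [[145/64, 9/128], [9/128, 257/256]]
first-kind symbols [ij,l] = (1/2)(d_i g_jl + d_j g_il - d_l g_ij): [ss,s] = E_s/2 = 3/32, [ss,t] = F_s - E_t/2 = -27/16, [st,s] = E_t/2 = -11/64, [st,t] = G_s/2 = 99/32, [tt,s] = F_t - G_s/2 = 0, [tt,t] = G_t/2 = 0
Gamma^s_ij = (G*[ij,s] - F*[ij,t])/(EG - F^2), Gamma^t_ij = (E*[ij,t] - F*[ij,s])/(EG - F^2)
Gamma_sss = 24/581, Gamma_sst = -44/581, Gamma_stt = 0, Gamma_tss = -432/581, Gamma_tst = 792/581, Gamma_ttt = 0
X = (1/3, -1/3), Y = (23/16, 5/4) at the point


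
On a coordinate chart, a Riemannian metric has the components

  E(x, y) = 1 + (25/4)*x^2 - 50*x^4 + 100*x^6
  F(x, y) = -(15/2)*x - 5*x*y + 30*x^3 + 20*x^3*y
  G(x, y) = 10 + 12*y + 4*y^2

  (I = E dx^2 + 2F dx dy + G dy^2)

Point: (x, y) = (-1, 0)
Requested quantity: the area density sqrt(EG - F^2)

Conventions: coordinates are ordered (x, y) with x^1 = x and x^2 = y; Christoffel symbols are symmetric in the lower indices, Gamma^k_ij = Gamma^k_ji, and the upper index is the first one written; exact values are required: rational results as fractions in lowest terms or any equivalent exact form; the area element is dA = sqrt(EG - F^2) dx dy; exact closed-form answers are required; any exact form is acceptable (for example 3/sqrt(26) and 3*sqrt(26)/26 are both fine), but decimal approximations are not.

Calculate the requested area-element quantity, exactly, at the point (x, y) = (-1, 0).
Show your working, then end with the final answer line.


E = 229/4, F = -45/2, G = 10; EG - F^2 = 265/4

Answer: sqrt(EG - F^2) = sqrt(265)/2


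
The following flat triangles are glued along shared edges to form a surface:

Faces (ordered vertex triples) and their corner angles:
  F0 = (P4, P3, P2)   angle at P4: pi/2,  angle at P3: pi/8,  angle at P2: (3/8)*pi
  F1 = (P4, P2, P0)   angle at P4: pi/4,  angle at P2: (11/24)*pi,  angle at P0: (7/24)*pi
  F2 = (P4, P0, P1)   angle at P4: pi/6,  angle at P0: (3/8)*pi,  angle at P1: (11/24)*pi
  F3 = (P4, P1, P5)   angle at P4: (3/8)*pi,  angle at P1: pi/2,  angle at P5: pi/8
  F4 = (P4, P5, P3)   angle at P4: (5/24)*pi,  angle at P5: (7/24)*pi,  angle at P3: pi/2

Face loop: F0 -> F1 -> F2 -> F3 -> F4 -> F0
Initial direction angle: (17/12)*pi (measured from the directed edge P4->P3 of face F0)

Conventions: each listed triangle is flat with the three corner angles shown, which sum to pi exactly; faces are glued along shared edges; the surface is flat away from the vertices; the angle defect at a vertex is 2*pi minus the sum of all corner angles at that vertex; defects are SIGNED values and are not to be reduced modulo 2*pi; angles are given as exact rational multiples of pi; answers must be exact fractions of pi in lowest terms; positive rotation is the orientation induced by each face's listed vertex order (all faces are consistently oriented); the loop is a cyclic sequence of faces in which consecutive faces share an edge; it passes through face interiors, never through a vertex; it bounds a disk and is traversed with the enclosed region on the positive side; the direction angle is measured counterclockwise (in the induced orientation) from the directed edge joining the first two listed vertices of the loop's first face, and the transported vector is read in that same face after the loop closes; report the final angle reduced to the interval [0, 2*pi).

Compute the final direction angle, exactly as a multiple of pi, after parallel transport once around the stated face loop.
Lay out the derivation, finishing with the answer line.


enclosed vertex P4: corner angles sum to (3/2)*pi, defect = 2*pi - (3/2)*pi = pi/2
by Gauss-Bonnet the loop rotates the vector by the enclosed defect sum (positive orientation, mod 2*pi)
final angle = (17/12)*pi + pi/2 = (23/12)*pi (mod 2*pi)

Answer: final direction angle = (23/12)*pi


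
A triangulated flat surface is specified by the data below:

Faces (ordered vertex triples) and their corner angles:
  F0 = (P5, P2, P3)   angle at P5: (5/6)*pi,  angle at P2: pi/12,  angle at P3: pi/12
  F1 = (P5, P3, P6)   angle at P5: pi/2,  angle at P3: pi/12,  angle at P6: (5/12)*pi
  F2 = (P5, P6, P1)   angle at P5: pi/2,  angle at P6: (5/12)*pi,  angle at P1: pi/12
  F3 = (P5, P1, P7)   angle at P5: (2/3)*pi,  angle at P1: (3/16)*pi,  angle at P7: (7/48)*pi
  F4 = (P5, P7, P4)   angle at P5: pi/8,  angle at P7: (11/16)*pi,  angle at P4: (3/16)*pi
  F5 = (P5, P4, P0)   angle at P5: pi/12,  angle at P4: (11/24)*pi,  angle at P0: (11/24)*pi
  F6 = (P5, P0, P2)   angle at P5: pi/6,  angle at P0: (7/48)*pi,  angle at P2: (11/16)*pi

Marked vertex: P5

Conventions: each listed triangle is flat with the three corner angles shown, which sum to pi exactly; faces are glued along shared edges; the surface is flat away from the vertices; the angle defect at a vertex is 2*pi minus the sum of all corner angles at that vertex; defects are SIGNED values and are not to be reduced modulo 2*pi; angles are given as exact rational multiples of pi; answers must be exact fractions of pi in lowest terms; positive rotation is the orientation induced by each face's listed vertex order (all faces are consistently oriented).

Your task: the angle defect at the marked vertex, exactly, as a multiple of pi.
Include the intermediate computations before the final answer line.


Sum of corner angles at P5: (23/8)*pi
defect = 2*pi - (23/8)*pi

Answer: defect(P5) = (-7/8)*pi


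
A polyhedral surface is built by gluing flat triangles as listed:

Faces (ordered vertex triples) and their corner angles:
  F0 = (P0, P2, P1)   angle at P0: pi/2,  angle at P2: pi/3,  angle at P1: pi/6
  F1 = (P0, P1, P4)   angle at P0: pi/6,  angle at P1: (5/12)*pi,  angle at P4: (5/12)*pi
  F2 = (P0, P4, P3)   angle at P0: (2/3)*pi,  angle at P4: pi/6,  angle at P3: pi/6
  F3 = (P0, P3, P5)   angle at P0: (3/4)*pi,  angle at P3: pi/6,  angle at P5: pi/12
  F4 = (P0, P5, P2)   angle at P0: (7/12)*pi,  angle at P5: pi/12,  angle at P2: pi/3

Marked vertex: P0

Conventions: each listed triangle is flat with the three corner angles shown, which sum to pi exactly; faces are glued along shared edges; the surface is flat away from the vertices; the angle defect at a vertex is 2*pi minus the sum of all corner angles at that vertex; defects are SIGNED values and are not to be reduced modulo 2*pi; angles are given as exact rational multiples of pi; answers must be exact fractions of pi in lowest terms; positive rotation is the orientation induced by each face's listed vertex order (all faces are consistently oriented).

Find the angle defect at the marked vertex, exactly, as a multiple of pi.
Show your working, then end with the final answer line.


Sum of corner angles at P0: (8/3)*pi
defect = 2*pi - (8/3)*pi

Answer: defect(P0) = (-2/3)*pi


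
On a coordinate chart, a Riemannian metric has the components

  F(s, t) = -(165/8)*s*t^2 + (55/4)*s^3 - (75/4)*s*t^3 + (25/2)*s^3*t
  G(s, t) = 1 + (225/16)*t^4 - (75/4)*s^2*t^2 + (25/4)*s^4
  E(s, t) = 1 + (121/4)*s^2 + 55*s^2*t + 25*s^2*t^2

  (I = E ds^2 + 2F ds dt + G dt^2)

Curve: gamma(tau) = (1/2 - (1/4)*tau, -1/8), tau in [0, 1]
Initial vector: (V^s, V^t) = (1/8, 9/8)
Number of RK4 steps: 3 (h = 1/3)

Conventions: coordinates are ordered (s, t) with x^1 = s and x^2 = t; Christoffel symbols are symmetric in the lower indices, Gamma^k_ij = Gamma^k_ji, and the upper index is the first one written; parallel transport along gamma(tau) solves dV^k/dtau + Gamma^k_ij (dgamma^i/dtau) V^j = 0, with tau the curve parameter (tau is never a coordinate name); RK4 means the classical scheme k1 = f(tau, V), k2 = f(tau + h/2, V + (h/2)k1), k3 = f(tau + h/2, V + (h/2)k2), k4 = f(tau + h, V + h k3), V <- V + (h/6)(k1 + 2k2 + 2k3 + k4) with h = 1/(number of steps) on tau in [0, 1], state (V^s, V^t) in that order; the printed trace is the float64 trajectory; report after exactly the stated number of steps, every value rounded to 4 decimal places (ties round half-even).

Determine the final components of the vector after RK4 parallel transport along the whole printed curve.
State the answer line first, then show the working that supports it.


Answer: V^s = 0.4986, V^t = 1.1820

gamma'(tau) = (-1/4, 0); f(tau, V)^k = -Gamma^k_ij(gamma(tau)) gamma'^i(tau) V^j; h = 1/3; intermediate values shown to 6 dp
curve data and Christoffel symbols at the stage parameters:
  tau = 0.000000: gamma = (0.500000, -0.125000), gamma' = (-0.250000, 0.000000); Gamma_sss = 1.636250, Gamma_sst = 0.839103, Gamma_stt = 0.314663, Gamma_tss = 0.380218, Gamma_tst = 0.194984, Gamma_ttt = 0.073119
  tau = 0.166667: gamma = (0.458333, -0.125000), gamma' = (-0.250000, 0.000000); Gamma_sss = 1.754002, Gamma_sst = 0.824531, Gamma_stt = 0.337308, Gamma_tss = 0.366269, Gamma_tst = 0.172178, Gamma_ttt = 0.070436
  tau = 0.333333: gamma = (0.416667, -0.125000), gamma' = (-0.250000, 0.000000); Gamma_sss = 1.880099, Gamma_sst = 0.803461, Gamma_stt = 0.361557, Gamma_tss = 0.347497, Gamma_tst = 0.148503, Gamma_ttt = 0.066826
  tau = 0.500000: gamma = (0.375000, -0.125000), gamma' = (-0.250000, 0.000000); Gamma_sss = 2.012730, Gamma_sst = 0.774127, Gamma_stt = 0.387063, Gamma_tss = 0.322553, Gamma_tst = 0.124059, Gamma_ttt = 0.062029
  tau = 0.666667: gamma = (0.333333, -0.125000), gamma' = (-0.250000, 0.000000); Gamma_sss = 2.147626, Gamma_sst = 0.734231, Gamma_stt = 0.413005, Gamma_tss = 0.289677, Gamma_tst = 0.099035, Gamma_ttt = 0.055707
  tau = 0.833333: gamma = (0.291667, -0.125000), gamma' = (-0.250000, 0.000000); Gamma_sss = 2.276050, Gamma_sst = 0.680870, Gamma_stt = 0.437702, Gamma_tss = 0.246642, Gamma_tst = 0.073782, Gamma_ttt = 0.047431
  tau = 1.000000: gamma = (0.250000, -0.125000), gamma' = (-0.250000, 0.000000); Gamma_sss = 2.381432, Gamma_sst = 0.610624, Gamma_stt = 0.457968, Gamma_tss = 0.190820, Gamma_tst = 0.048928, Gamma_ttt = 0.036696
step 0: V^s = 0.1250, V^t = 1.1250
step 1: k1 = (0.287130, 0.066721), k2 = (0.309989, 0.064731), k3 = (0.311591, 0.065066), k4 = (0.337901, 0.062454); V <- V + (h/6)(k1 + 2k2 + 2k3 + k4): V^s = 0.2288, V^t = 1.1466
step 2: k1 = (0.337848, 0.062444), k2 = (0.367373, 0.058874), k3 = (0.369734, 0.059252), k4 = (0.403101, 0.054371); V <- V + (h/6)(k1 + 2k2 + 2k3 + k4): V^s = 0.3519, V^t = 1.1662
step 3: k1 = (0.402980, 0.054355), k2 = (0.438477, 0.047515), k3 = (0.441650, 0.047859), k4 = (0.477590, 0.038268); V <- V + (h/6)(k1 + 2k2 + 2k3 + k4): V^s = 0.4986, V^t = 1.1820


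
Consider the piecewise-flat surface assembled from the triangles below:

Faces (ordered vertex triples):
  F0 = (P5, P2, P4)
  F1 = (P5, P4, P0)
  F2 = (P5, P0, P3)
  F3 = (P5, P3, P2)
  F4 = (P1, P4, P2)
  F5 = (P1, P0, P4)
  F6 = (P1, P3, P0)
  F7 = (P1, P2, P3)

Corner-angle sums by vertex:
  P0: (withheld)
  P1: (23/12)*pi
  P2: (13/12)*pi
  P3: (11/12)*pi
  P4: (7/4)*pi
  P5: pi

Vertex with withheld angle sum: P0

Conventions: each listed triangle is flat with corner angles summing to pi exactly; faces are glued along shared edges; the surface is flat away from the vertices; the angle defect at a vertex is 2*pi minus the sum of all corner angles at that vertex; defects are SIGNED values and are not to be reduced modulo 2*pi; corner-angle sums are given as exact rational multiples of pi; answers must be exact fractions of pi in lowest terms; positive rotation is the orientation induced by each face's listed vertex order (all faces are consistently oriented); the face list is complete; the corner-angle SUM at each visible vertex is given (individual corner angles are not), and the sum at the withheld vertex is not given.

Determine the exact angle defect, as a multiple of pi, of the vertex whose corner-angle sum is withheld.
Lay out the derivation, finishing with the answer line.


V = 6, E = 12, F = 8; chi = V - E + F = 2
Gauss-Bonnet: total defect = 2*pi*chi = 4*pi; visible defects sum to (10/3)*pi

Answer: defect(P0) = (2/3)*pi


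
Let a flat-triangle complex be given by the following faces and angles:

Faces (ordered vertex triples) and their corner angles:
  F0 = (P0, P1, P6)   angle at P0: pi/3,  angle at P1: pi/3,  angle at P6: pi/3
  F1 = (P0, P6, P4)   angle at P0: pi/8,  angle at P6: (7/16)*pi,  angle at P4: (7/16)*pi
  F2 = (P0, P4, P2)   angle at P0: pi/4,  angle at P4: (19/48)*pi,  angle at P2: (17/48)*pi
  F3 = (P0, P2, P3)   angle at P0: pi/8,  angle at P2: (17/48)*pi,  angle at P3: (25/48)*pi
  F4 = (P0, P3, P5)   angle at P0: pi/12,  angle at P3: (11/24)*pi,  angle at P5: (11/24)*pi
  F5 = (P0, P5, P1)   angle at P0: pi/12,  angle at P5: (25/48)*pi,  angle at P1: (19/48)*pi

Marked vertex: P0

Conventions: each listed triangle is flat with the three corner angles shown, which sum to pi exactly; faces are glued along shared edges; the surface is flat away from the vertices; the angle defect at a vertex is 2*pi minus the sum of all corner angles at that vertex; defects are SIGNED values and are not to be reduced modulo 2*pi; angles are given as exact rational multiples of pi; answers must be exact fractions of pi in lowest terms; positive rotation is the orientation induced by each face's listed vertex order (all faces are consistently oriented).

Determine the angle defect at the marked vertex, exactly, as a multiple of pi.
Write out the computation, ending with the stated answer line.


Sum of corner angles at P0: pi
defect = 2*pi - pi

Answer: defect(P0) = pi


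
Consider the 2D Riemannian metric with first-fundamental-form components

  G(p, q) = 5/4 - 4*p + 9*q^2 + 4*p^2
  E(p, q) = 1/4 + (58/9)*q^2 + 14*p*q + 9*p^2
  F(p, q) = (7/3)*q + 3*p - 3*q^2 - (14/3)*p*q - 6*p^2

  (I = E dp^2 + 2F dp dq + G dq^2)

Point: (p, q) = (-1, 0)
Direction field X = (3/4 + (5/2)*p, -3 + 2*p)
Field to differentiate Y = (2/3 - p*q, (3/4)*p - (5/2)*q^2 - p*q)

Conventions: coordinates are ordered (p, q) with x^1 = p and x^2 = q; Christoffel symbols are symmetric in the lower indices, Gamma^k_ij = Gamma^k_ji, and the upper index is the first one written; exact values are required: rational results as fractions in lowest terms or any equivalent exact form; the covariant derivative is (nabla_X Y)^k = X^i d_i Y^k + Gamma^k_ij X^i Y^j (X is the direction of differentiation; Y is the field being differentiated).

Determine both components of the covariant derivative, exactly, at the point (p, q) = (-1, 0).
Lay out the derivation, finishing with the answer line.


E = 37/4, F = -9, G = 37/4 at the point
E_p = -18, E_q = -14, F_p = 15, F_q = 7, G_p = -12, G_q = 0
EG - F^2 = 73/16;  g^inv = (16/73) * [[37/4, 9], [9, 37/4]]
first-kind symbols [ij,l] = (1/2)(d_i g_jl + d_j g_il - d_l g_ij): [pp,p] = E_p/2 = -9, [pp,q] = F_p - E_q/2 = 22, [pq,p] = E_q/2 = -7, [pq,q] = G_p/2 = -6, [qq,p] = F_q - G_p/2 = 13, [qq,q] = G_q/2 = 0
Gamma^p_ij = (G*[ij,p] - F*[ij,q])/(EG - F^2), Gamma^q_ij = (E*[ij,q] - F*[ij,p])/(EG - F^2)
Gamma_ppp = 1836/73, Gamma_ppq = -1900/73, Gamma_pqq = 1924/73, Gamma_qpp = 1960/73, Gamma_qpq = -1896/73, Gamma_qqq = 1872/73
X = (-7/4, -5), Y = (2/3, -3/4) at the point

Answer: (nabla_X Y)^p = 102571/876, (nabla_X Y)^q = 388993/3504


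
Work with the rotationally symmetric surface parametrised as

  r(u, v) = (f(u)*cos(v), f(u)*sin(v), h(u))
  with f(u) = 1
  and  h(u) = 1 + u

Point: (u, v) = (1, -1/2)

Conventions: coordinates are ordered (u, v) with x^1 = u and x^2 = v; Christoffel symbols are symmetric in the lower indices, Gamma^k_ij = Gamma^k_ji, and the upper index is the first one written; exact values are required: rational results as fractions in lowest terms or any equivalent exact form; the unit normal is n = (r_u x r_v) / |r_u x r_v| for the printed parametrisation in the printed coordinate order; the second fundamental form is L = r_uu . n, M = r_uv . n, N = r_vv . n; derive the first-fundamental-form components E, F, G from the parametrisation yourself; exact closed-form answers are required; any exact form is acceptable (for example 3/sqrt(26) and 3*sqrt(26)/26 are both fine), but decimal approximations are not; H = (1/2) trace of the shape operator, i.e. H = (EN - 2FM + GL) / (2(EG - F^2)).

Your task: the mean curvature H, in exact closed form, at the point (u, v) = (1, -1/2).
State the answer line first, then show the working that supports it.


Answer: H = 1/2

f = 1, f' = 0, f'' = 0, h' = 1, h'' = 0
E = 1, F = 0, G = 1; answer radicand W^2 = 1
unnormalised second-form numerators: l = 0, m = 0, n = 1; L = l/sqrt(1), and similarly M = m/sqrt(W^2), N = n/sqrt(W^2)
H = (E*n - 2*F*m + G*l) / (2*(EG - F^2)*sqrt(W^2)); E*n - 2*F*m + G*l = 1, EG - F^2 = 1, so H = (1/2)/sqrt(1)


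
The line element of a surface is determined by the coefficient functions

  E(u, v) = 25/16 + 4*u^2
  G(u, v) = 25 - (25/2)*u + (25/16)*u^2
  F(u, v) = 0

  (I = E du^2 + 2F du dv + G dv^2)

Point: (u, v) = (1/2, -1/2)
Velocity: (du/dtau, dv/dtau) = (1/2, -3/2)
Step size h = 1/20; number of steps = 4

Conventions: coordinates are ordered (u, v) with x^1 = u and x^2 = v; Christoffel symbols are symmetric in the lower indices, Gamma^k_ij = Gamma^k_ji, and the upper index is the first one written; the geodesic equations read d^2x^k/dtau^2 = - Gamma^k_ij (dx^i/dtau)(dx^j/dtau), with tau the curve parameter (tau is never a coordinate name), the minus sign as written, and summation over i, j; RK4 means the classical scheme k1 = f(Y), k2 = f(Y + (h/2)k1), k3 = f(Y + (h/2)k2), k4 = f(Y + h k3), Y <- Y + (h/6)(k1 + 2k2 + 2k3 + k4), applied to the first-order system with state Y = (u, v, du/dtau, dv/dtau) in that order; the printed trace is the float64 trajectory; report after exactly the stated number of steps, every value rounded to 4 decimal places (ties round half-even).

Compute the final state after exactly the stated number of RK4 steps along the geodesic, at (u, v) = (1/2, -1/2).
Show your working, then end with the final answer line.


f(Y) = (du/dtau, dv/dtau, -Gamma^u_ij Y'^i Y'^j, -Gamma^v_ij Y'^i Y'^j) with the Gammas evaluated at the stage position; h = 0.050000; intermediate values shown to 6 dp
step 0: u = 0.5000, v = -0.5000, du/dtau = 0.5000, dv/dtau = -1.5000
step 1:
  k1: at (u, v) = (0.500000, -0.500000), (du/dtau, dv/dtau) = (0.500000, -1.500000); Gamma_uuu = 0.780488, Gamma_uuv = 0.000000, Gamma_uvv = 2.134146, Gamma_vuu = 0.000000, Gamma_vuv = -0.285714, Gamma_vvv = 0.000000; k1 = (0.500000, -1.500000, -4.996951, -0.428571)
  k2: at (u, v) = (0.512500, -0.537500), (du/dtau, dv/dtau) = (0.375076, -1.510714); Gamma_uuu = 0.784501, Gamma_uuv = 0.000000, Gamma_uvv = 2.085326, Gamma_vuu = 0.000000, Gamma_vuv = -0.286738, Gamma_vvv = 0.000000; k2 = (0.375076, -1.510714, -4.869618, -0.324951)
  k3: at (u, v) = (0.509377, -0.537768), (du/dtau, dv/dtau) = (0.378260, -1.508124); Gamma_uuu = 0.783548, Gamma_uuv = 0.000000, Gamma_uvv = 2.097440, Gamma_vuu = 0.000000, Gamma_vuv = -0.286482, Gamma_vvv = 0.000000; k3 = (0.378260, -1.508124, -4.882607, -0.326854)
  k4: at (u, v) = (0.518913, -0.575406), (du/dtau, dv/dtau) = (0.255870, -1.516343); Gamma_uuu = 0.786356, Gamma_uuv = 0.000000, Gamma_uvv = 2.060628, Gamma_vuu = 0.000000, Gamma_vuv = -0.287267, Gamma_vvv = 0.000000; k4 = (0.255870, -1.516343, -4.789475, -0.222911)
  Y <- Y + (h/6)(k1 + 2k2 + 2k3 + k4): u = 0.5189, v = -0.5755, du/dtau = 0.2559, dv/dtau = -1.5163
step 2:
  k1: at (u, v) = (0.518855, -0.575450), (du/dtau, dv/dtau) = (0.255909, -1.516292); Gamma_uuu = 0.786340, Gamma_uuv = 0.000000, Gamma_uvv = 2.060852, Gamma_vuu = 0.000000, Gamma_vuv = -0.287262, Gamma_vvv = 0.000000; k1 = (0.255909, -1.516292, -4.789691, -0.222934)
  k2: at (u, v) = (0.525252, -0.613357), (du/dtau, dv/dtau) = (0.136167, -1.521866); Gamma_uuu = 0.788058, Gamma_uuv = 0.000000, Gamma_uvv = 2.036449, Gamma_vuu = 0.000000, Gamma_vuv = -0.287791, Gamma_vvv = 0.000000; k2 = (0.136167, -1.521866, -4.731180, -0.119277)
  k3: at (u, v) = (0.522259, -0.613497), (du/dtau, dv/dtau) = (0.137630, -1.519274); Gamma_uuu = 0.787270, Gamma_uuv = 0.000000, Gamma_uvv = 2.047838, Gamma_vuu = 0.000000, Gamma_vuv = -0.287543, Gamma_vvv = 0.000000; k3 = (0.137630, -1.519274, -4.741720, -0.120249)
  k4: at (u, v) = (0.525736, -0.651414), (du/dtau, dv/dtau) = (0.018823, -1.522305); Gamma_uuu = 0.788182, Gamma_uuv = 0.000000, Gamma_uvv = 2.034613, Gamma_vuu = 0.000000, Gamma_vuv = -0.287831, Gamma_vvv = 0.000000; k4 = (0.018823, -1.522305, -4.715316, -0.016496)
  Y <- Y + (h/6)(k1 + 2k2 + 2k3 + k4): u = 0.5257, v = -0.6515, du/dtau = 0.0188, dv/dtau = -1.5223
step 3:
  k1: at (u, v) = (0.525707, -0.651457), (du/dtau, dv/dtau) = (0.018819, -1.522280); Gamma_uuu = 0.788175, Gamma_uuv = 0.000000, Gamma_uvv = 2.034722, Gamma_vuu = 0.000000, Gamma_vuv = -0.287828, Gamma_vvv = 0.000000; k1 = (0.018819, -1.522280, -4.715413, -0.016492)
  k2: at (u, v) = (0.526178, -0.689514), (du/dtau, dv/dtau) = (-0.099066, -1.522692); Gamma_uuu = 0.788295, Gamma_uuv = 0.000000, Gamma_uvv = 2.032938, Gamma_vuu = 0.000000, Gamma_vuv = -0.287867, Gamma_vvv = 0.000000; k2 = (-0.099066, -1.522692, -4.721289, 0.086848)
  k3: at (u, v) = (0.523231, -0.689525), (du/dtau, dv/dtau) = (-0.099213, -1.520109); Gamma_uuu = 0.787529, Gamma_uuv = 0.000000, Gamma_uvv = 2.044134, Gamma_vuu = 0.000000, Gamma_vuv = -0.287623, Gamma_vvv = 0.000000; k3 = (-0.099213, -1.520109, -4.731194, 0.086755)
  k4: at (u, v) = (0.520747, -0.727463), (du/dtau, dv/dtau) = (-0.217740, -1.517942); Gamma_uuu = 0.786862, Gamma_uuv = 0.000000, Gamma_uvv = 2.053610, Gamma_vuu = 0.000000, Gamma_vuv = -0.287418, Gamma_vvv = 0.000000; k4 = (-0.217740, -1.517942, -4.769128, 0.189993)
  Y <- Y + (h/6)(k1 + 2k2 + 2k3 + k4): u = 0.5207, v = -0.7275, du/dtau = -0.2178, dv/dtau = -1.5179
step 4:
  k1: at (u, v) = (0.520745, -0.727506), (du/dtau, dv/dtau) = (-0.217760, -1.517941); Gamma_uuu = 0.786861, Gamma_uuv = 0.000000, Gamma_uvv = 2.053617, Gamma_vuu = 0.000000, Gamma_vuv = -0.287418, Gamma_vvv = 0.000000; k1 = (-0.217760, -1.517941, -4.769140, 0.190010)
  k2: at (u, v) = (0.515301, -0.765455), (du/dtau, dv/dtau) = (-0.336988, -1.513190); Gamma_uuu = 0.785328, Gamma_uuv = 0.000000, Gamma_uvv = 2.074510, Gamma_vuu = 0.000000, Gamma_vuv = -0.286969, Gamma_vvv = 0.000000; k2 = (-0.336988, -1.513190, -4.839282, 0.292667)
  k3: at (u, v) = (0.512320, -0.765336), (du/dtau, dv/dtau) = (-0.338742, -1.510624); Gamma_uuu = 0.784447, Gamma_uuv = 0.000000, Gamma_uvv = 2.086022, Gamma_vuu = 0.000000, Gamma_vuv = -0.286724, Gamma_vvv = 0.000000; k3 = (-0.338742, -1.510624, -4.850283, 0.293440)
  k4: at (u, v) = (0.503808, -0.803037), (du/dtau, dv/dtau) = (-0.460274, -1.503269); Gamma_uuu = 0.781767, Gamma_uuv = 0.000000, Gamma_uvv = 2.119180, Gamma_vuu = 0.000000, Gamma_vuv = -0.286025, Gamma_vvv = 0.000000; k4 = (-0.460274, -1.503269, -4.954578, 0.395811)
  Y <- Y + (h/6)(k1 + 2k2 + 2k3 + k4): u = 0.5038, v = -0.8031, du/dtau = -0.4603, dv/dtau = -1.5033

Answer: u = 0.5038, v = -0.8031, du/dtau = -0.4603, dv/dtau = -1.5033


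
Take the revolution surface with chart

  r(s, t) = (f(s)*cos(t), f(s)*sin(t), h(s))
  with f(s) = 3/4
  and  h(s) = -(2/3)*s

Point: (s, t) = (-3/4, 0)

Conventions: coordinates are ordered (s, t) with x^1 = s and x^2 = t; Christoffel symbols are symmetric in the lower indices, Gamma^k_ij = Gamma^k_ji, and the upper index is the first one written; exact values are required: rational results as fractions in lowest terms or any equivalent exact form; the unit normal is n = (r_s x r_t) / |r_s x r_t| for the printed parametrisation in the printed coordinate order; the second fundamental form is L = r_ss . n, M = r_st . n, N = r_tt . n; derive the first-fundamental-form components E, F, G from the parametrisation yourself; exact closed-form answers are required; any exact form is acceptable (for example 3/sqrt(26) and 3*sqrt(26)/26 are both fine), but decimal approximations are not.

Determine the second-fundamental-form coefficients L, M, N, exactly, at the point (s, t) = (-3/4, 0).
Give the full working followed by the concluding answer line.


f = 3/4, f' = 0, f'' = 0, h' = -2/3, h'' = 0
E = 4/9, F = 0, G = 9/16; answer radicand W^2 = 4/9
unnormalised second-form numerators: l = 0, m = 0, n = -1/2; L = l/sqrt(4/9), and similarly M = m/sqrt(W^2), N = n/sqrt(W^2)

Answer: L = 0, M = 0, N = -3/4


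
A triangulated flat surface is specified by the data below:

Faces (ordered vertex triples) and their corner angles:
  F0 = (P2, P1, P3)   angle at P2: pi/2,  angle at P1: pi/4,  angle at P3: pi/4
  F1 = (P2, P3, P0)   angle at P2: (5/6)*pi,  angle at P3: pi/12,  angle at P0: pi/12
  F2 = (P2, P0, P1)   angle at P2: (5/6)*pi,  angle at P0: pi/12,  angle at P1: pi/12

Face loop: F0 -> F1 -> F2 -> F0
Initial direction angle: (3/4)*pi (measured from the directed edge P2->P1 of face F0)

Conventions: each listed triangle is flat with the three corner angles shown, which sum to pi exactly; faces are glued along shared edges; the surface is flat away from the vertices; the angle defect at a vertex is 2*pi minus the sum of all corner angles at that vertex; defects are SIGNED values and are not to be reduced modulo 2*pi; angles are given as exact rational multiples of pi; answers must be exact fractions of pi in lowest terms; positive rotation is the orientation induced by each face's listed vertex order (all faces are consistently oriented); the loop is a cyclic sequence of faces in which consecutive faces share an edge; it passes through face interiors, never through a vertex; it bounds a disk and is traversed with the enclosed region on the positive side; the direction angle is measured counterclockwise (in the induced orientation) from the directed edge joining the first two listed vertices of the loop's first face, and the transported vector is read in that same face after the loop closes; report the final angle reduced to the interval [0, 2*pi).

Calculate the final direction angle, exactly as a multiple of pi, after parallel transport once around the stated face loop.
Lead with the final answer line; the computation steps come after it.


Answer: final direction angle = (7/12)*pi

enclosed vertex P2: corner angles sum to (13/6)*pi, defect = 2*pi - (13/6)*pi = -pi/6
by Gauss-Bonnet the loop rotates the vector by the enclosed defect sum (positive orientation, mod 2*pi)
final angle = (3/4)*pi - pi/6 = (7/12)*pi (mod 2*pi)


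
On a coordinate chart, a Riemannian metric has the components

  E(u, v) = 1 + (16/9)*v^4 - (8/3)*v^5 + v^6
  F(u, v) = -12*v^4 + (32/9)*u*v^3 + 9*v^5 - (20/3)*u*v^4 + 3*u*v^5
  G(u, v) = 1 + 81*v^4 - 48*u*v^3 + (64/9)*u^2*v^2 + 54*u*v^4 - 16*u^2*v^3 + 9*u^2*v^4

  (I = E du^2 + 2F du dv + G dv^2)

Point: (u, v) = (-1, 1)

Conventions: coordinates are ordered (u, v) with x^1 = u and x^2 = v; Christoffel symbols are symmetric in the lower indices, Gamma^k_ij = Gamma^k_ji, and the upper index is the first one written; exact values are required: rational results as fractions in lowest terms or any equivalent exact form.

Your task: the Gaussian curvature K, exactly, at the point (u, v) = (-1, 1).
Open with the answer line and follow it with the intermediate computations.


Answer: K = -9/470596

E = 10/9, F = -26/9, G = 685/9, EG - F^2 = 686/9 at the point
E_u = 0, E_v = -2/9, F_u = -1/9, F_v = -2, G_u = 52/9, G_v = 2288/9
E_vv = -2, F_uv = -1, G_uu = 2/9
By Brioschi, K is (det M1 - det M2) divided by (EG - F^2) squared.
M1 = [[-E_vv/2 + F_uv - G_uu/2, E_u/2, F_u - E_v/2], [F_v - G_u/2, E, F], [G_v/2, F, G]] = [[-1/9, 0, 0], [-44/9, 10/9, -26/9], [1144/9, -26/9, 685/9]]; det M1 = -686/81
M2 = [[0, E_v/2, G_u/2], [E_v/2, E, F], [G_u/2, F, G]] = [[0, -1/9, 26/9], [-1/9, 10/9, -26/9], [26/9, -26/9, 685/9]]; det M2 = -677/81
det M1 - det M2 = -1/9; K = -1/9 / (686/9)^2 = -9/470596


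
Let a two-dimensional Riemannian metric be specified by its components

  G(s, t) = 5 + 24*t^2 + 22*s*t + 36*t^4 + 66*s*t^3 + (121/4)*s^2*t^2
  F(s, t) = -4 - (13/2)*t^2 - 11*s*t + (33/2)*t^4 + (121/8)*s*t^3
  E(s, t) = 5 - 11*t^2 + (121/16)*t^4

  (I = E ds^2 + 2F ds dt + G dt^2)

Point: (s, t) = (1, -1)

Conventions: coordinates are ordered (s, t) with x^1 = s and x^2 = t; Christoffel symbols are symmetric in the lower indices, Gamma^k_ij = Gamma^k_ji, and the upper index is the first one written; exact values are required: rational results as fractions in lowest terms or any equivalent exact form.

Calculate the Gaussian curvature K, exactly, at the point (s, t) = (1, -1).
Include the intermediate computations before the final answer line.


E = 25/16, F = 15/8, G = 29/4, EG - F^2 = 125/16 at the point
E_s = 0, E_t = -33/4, F_s = -33/8, F_t = -149/8, G_s = -55/2, G_t = -65/2
E_tt = 275/4, F_st = 275/8, G_ss = 121/2
Apply the Brioschi formula K = (det M1 - det M2)/(EG - F^2)^2 over the derivative matrices of E, F, G.
M1 = [[-E_tt/2 + F_st - G_ss/2, E_s/2, F_s - E_t/2], [F_t - G_s/2, E, F], [G_t/2, F, G]] = [[-121/4, 0, 0], [-39/8, 25/16, 15/8], [-65/4, 15/8, 29/4]]; det M1 = -15125/64
M2 = [[0, E_t/2, G_s/2], [E_t/2, E, F], [G_s/2, F, G]] = [[0, -33/8, -55/4], [-33/8, 25/16, 15/8], [-55/4, 15/8, 29/4]]; det M2 = -13189/64
det M1 - det M2 = -121/4; K = -121/4 / (125/16)^2 = -7744/15625

Answer: K = -7744/15625


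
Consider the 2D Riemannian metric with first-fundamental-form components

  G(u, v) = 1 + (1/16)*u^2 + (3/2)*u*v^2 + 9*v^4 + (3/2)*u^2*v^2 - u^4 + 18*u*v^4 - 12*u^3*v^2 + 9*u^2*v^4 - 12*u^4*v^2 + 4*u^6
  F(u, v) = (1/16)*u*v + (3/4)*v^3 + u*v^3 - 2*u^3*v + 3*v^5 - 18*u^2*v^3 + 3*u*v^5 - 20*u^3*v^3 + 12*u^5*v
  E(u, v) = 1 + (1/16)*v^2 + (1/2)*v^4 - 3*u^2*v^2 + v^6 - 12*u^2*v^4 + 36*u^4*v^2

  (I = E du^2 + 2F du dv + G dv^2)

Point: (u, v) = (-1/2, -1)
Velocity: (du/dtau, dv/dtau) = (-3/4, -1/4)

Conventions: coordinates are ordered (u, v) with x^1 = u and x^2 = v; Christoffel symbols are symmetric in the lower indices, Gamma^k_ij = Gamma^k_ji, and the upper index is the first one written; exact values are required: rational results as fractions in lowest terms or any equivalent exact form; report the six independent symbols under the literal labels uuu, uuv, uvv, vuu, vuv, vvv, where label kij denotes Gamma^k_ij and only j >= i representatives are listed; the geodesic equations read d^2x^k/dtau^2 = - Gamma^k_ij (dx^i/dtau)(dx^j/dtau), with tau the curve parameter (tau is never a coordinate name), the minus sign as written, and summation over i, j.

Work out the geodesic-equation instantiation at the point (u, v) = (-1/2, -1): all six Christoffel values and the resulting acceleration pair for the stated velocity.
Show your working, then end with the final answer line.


E = 17/16, F = 13/32, G = 233/64 at the point
E_u = -3, E_v = 7/8, F_u = -149/16, F_v = 67/32, G_u = 91/16, G_v = -39/4
EG - F^2 = 237/64;  g^inv = (64/237) * [[233/64, -13/32], [-13/32, 17/16]]
first-kind symbols [ij,l] = (1/2)(d_i g_jl + d_j g_il - d_l g_ij): [uu,u] = E_u/2 = -3/2, [uu,v] = F_u - E_v/2 = -39/4, [uv,u] = E_v/2 = 7/16, [uv,v] = G_u/2 = 91/32, [vv,u] = F_v - G_u/2 = -3/4, [vv,v] = G_v/2 = -39/8
Gamma^u_ij = (G*[ij,u] - F*[ij,v])/(EG - F^2), Gamma^v_ij = (E*[ij,v] - F*[ij,u])/(EG - F^2)
Gamma_uuu = -32/79, Gamma_uuv = 28/237, Gamma_uvv = -16/79, Gamma_vuu = -208/79, Gamma_vuv = 182/237, Gamma_vvv = -104/79
d^2u/dtau^2 = -(Gamma_uuu*(-3/4)^2 + 2*Gamma_uuv*(-3/4)*(-1/4) + Gamma_uvv*(-1/4)^2) = 31/158
d^2v/dtau^2 = -(Gamma_vuu*(-3/4)^2 + 2*Gamma_vuv*(-3/4)*(-1/4) + Gamma_vvv*(-1/4)^2) = 403/316

Answer: Gamma_uuu = -32/79, Gamma_uuv = 28/237, Gamma_uvv = -16/79, Gamma_vuu = -208/79, Gamma_vuv = 182/237, Gamma_vvv = -104/79; accelerations (d^2u/dtau^2, d^2v/dtau^2) = (31/158, 403/316)


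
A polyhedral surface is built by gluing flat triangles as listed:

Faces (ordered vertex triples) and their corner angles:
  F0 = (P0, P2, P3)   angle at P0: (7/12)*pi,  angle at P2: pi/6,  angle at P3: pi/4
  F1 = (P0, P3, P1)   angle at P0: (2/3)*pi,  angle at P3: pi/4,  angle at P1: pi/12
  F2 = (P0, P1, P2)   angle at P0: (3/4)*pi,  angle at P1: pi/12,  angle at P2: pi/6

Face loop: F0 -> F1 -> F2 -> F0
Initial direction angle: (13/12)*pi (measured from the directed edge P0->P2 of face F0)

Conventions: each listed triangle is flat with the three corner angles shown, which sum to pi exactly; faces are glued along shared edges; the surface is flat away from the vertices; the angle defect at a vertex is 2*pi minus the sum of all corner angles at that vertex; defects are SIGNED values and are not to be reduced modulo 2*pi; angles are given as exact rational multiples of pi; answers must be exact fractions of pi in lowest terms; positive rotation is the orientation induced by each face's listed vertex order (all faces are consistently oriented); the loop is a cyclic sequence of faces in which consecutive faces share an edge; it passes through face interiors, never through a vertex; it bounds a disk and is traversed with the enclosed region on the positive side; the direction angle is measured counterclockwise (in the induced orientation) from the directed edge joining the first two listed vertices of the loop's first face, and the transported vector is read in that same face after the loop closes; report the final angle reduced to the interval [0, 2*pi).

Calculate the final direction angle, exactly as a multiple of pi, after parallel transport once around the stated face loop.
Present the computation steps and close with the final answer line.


enclosed vertex P0: corner angles sum to 2*pi, defect = 2*pi - 2*pi = 0
holonomy = initial angle + sum of enclosed defects (mod 2*pi), positive in the induced orientation
final angle = (13/12)*pi + 0 = (13/12)*pi (mod 2*pi)

Answer: final direction angle = (13/12)*pi
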